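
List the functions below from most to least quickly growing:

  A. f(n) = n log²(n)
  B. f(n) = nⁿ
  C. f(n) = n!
B > C > A

Comparing growth rates:
B = nⁿ is O(nⁿ)
C = n! is O(n!)
A = n log²(n) is O(n log² n)

Therefore, the order from fastest to slowest is: B > C > A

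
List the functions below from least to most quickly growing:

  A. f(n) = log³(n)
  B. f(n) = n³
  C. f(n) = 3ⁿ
A < B < C

Comparing growth rates:
A = log³(n) is O(log³ n)
B = n³ is O(n³)
C = 3ⁿ is O(3ⁿ)

Therefore, the order from slowest to fastest is: A < B < C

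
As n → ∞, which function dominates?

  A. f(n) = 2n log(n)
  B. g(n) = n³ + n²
B

f(n) = 2n log(n) is O(n log n), while g(n) = n³ + n² is O(n³).
Since O(n³) grows faster than O(n log n), g(n) dominates.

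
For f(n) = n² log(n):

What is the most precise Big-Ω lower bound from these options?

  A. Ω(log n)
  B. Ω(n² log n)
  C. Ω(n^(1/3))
B

f(n) = n² log(n) is Ω(n² log n).
All listed options are valid Big-Ω bounds (lower bounds),
but Ω(n² log n) is the tightest (largest valid bound).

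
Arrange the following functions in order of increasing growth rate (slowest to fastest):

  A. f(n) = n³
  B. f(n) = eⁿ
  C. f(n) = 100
C < A < B

Comparing growth rates:
C = 100 is O(1)
A = n³ is O(n³)
B = eⁿ is O(eⁿ)

Therefore, the order from slowest to fastest is: C < A < B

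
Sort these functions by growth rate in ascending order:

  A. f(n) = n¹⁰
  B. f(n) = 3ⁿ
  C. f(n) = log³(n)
C < A < B

Comparing growth rates:
C = log³(n) is O(log³ n)
A = n¹⁰ is O(n¹⁰)
B = 3ⁿ is O(3ⁿ)

Therefore, the order from slowest to fastest is: C < A < B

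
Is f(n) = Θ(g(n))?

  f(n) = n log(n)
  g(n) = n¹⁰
False

f(n) = n log(n) is O(n log n), and g(n) = n¹⁰ is O(n¹⁰).
Since they have different growth rates, f(n) = Θ(g(n)) is false.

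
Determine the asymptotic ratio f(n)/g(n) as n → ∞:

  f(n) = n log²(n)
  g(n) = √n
∞

Since n log²(n) (O(n log² n)) grows faster than √n (O(√n)),
the ratio f(n)/g(n) → ∞ as n → ∞.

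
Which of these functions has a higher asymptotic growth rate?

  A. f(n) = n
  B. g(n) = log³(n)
A

f(n) = n is O(n), while g(n) = log³(n) is O(log³ n).
Since O(n) grows faster than O(log³ n), f(n) dominates.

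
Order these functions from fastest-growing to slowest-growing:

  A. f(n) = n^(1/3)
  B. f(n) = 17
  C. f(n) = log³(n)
A > C > B

Comparing growth rates:
A = n^(1/3) is O(n^(1/3))
C = log³(n) is O(log³ n)
B = 17 is O(1)

Therefore, the order from fastest to slowest is: A > C > B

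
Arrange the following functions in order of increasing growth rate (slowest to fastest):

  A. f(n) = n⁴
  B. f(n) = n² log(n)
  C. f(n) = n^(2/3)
C < B < A

Comparing growth rates:
C = n^(2/3) is O(n^(2/3))
B = n² log(n) is O(n² log n)
A = n⁴ is O(n⁴)

Therefore, the order from slowest to fastest is: C < B < A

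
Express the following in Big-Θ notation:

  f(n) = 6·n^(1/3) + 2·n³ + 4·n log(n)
Θ(n³)

Order the terms by growth rate: 6·n^(1/3) ≺ 4·n log(n) ≺ 2·n³.
The fastest-growing term 2·n³ dominates as n → ∞; dropping its constant factor gives Θ(n³).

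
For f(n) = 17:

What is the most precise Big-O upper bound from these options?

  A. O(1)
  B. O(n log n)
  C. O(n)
A

f(n) = 17 is O(1).
All listed options are valid Big-O bounds (upper bounds),
but O(1) is the tightest (smallest valid bound).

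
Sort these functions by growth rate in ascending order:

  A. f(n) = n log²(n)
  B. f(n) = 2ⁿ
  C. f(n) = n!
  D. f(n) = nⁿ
A < B < C < D

Comparing growth rates:
A = n log²(n) is O(n log² n)
B = 2ⁿ is O(2ⁿ)
C = n! is O(n!)
D = nⁿ is O(nⁿ)

Therefore, the order from slowest to fastest is: A < B < C < D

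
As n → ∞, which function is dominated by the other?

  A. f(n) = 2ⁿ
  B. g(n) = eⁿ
A

f(n) = 2ⁿ is O(2ⁿ), while g(n) = eⁿ is O(eⁿ).
Since O(2ⁿ) grows slower than O(eⁿ), f(n) is dominated.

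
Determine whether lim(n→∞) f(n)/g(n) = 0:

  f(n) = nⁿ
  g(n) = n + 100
False

f(n) = nⁿ is O(nⁿ), and g(n) = n + 100 is O(n).
Since O(nⁿ) grows faster than or equal to O(n), f(n) = o(g(n)) is false.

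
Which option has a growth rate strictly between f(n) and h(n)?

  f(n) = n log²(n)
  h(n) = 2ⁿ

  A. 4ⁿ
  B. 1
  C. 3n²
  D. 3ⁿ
C

We need g(n) with n log²(n) = o(g(n)) and g(n) = o(2ⁿ), i.e. O(n log² n) ≺ g ≺ O(2ⁿ).
Check each option:
  A. 4ⁿ — O(4ⁿ) does not grow strictly slower than h(n)
  B. 1 — O(1) does not grow strictly faster than f(n)
  C. 3n² — O(n²) is strictly between O(n log² n) and O(2ⁿ) ✓
  D. 3ⁿ — O(3ⁿ) does not grow strictly slower than h(n)

Only option C (3n²) lies strictly between.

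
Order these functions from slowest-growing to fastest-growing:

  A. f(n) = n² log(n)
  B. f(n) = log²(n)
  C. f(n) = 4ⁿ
B < A < C

Comparing growth rates:
B = log²(n) is O(log² n)
A = n² log(n) is O(n² log n)
C = 4ⁿ is O(4ⁿ)

Therefore, the order from slowest to fastest is: B < A < C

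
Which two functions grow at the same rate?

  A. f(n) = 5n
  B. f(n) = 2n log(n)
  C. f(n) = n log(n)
B and C

Examining each function:
  A. 5n is O(n)
  B. 2n log(n) is O(n log n)
  C. n log(n) is O(n log n)

Functions B and C both have the same complexity class.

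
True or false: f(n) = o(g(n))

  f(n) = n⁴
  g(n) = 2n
False

f(n) = n⁴ is O(n⁴), and g(n) = 2n is O(n).
Since O(n⁴) grows faster than or equal to O(n), f(n) = o(g(n)) is false.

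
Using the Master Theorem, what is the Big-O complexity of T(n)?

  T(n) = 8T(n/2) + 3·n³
Θ(n³ log n)

Master Theorem: a = 8, b = 2, f(n) = 3·n³.
Compute the critical exponent d = log₂(8) = 3.
Compare f(n) = Θ(n³) against n^d:
  k = 3 = d, so f(n) = Θ(n^d) — Case 2.
  Work is balanced across levels: T(n) = Θ(n^d log n) = Θ(n³ log n).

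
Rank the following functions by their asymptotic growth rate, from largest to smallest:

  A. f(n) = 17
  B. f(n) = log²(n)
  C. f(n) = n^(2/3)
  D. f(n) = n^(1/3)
C > D > B > A

Comparing growth rates:
C = n^(2/3) is O(n^(2/3))
D = n^(1/3) is O(n^(1/3))
B = log²(n) is O(log² n)
A = 17 is O(1)

Therefore, the order from fastest to slowest is: C > D > B > A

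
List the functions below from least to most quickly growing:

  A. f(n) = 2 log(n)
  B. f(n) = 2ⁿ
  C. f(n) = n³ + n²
A < C < B

Comparing growth rates:
A = 2 log(n) is O(log n)
C = n³ + n² is O(n³)
B = 2ⁿ is O(2ⁿ)

Therefore, the order from slowest to fastest is: A < C < B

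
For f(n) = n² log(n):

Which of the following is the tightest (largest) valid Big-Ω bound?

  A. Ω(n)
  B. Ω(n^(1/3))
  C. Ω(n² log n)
C

f(n) = n² log(n) is Ω(n² log n).
All listed options are valid Big-Ω bounds (lower bounds),
but Ω(n² log n) is the tightest (largest valid bound).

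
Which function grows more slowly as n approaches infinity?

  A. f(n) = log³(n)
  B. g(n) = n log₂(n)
A

f(n) = log³(n) is O(log³ n), while g(n) = n log₂(n) is O(n log n).
Since O(log³ n) grows slower than O(n log n), f(n) is dominated.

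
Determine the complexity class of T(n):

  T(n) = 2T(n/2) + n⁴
Θ(n⁴)

Master Theorem: a = 2, b = 2, f(n) = n⁴.
Compute the critical exponent d = log₂(2) = 1.
Compare f(n) = Θ(n⁴) against n^d:
  k = 4 > d = 1, so f(n) = Ω(n^(d+ε)) — Case 3.
  Regularity: a·(n/b)^4/n^4 = a/b^4 = 2/16 < 1 ✓.
  The top-level work dominates: T(n) = Θ(f(n)) = Θ(n⁴).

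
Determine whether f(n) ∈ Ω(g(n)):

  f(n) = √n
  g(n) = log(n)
True

f(n) = √n is O(√n), and g(n) = log(n) is O(log n).
Since O(√n) grows at least as fast as O(log n), f(n) = Ω(g(n)) is true.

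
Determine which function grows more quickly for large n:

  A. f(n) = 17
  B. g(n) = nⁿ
B

f(n) = 17 is O(1), while g(n) = nⁿ is O(nⁿ).
Since O(nⁿ) grows faster than O(1), g(n) dominates.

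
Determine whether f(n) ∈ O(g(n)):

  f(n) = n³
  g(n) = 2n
False

f(n) = n³ is O(n³), and g(n) = 2n is O(n).
Since O(n³) grows faster than O(n), f(n) = O(g(n)) is false.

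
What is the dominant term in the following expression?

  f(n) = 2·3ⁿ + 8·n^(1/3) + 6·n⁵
2·3ⁿ

Looking at each term:
  - 2·3ⁿ is O(3ⁿ)
  - 8·n^(1/3) is O(n^(1/3))
  - 6·n⁵ is O(n⁵)

The term 2·3ⁿ (O(3ⁿ)) grows fastest and dominates all others.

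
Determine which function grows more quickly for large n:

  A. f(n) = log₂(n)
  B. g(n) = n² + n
B

f(n) = log₂(n) is O(log n), while g(n) = n² + n is O(n²).
Since O(n²) grows faster than O(log n), g(n) dominates.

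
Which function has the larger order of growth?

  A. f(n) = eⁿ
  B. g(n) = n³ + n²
A

f(n) = eⁿ is O(eⁿ), while g(n) = n³ + n² is O(n³).
Since O(eⁿ) grows faster than O(n³), f(n) dominates.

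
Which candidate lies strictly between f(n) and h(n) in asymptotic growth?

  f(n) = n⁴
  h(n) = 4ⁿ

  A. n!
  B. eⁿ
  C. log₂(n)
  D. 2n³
B

We need g(n) with n⁴ = o(g(n)) and g(n) = o(4ⁿ), i.e. O(n⁴) ≺ g ≺ O(4ⁿ).
Check each option:
  A. n! — O(n!) does not grow strictly slower than h(n)
  B. eⁿ — O(eⁿ) is strictly between O(n⁴) and O(4ⁿ) ✓
  C. log₂(n) — O(log n) does not grow strictly faster than f(n)
  D. 2n³ — O(n³) does not grow strictly faster than f(n)

Only option B (eⁿ) lies strictly between.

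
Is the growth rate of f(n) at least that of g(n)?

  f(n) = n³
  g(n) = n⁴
False

f(n) = n³ is O(n³), and g(n) = n⁴ is O(n⁴).
Since O(n³) grows slower than O(n⁴), f(n) = Ω(g(n)) is false.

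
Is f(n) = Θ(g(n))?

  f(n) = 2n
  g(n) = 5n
True

f(n) = 2n and g(n) = 5n are both O(n).
Since they have the same asymptotic growth rate, f(n) = Θ(g(n)) is true.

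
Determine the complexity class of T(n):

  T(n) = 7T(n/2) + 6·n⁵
Θ(n⁵)

Master Theorem: a = 7, b = 2, f(n) = 6·n⁵.
Compute the critical exponent d = log₂(7) = 2.807.
Compare f(n) = Θ(n⁵) against n^d:
  k = 5 > d = 2.807, so f(n) = Ω(n^(d+ε)) — Case 3.
  Regularity: a·(n/b)^5/n^5 = a/b^5 = 7/32 < 1 ✓.
  The top-level work dominates: T(n) = Θ(f(n)) = Θ(n⁵).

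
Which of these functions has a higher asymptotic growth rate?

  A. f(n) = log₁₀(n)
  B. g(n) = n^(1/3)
B

f(n) = log₁₀(n) is O(log n), while g(n) = n^(1/3) is O(n^(1/3)).
Since O(n^(1/3)) grows faster than O(log n), g(n) dominates.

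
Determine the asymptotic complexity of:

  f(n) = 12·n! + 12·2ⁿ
O(n!)

The dominant term in 12·n! + 12·2ⁿ is 12·n!, which is Θ(n!).
Lower-order terms (12·2ⁿ) are asymptotically negligible.
Constants are absorbed, so the tightest bound is O(n!).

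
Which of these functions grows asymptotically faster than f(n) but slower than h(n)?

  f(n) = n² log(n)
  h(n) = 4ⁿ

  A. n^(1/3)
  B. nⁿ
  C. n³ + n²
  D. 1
C

We need g(n) with n² log(n) = o(g(n)) and g(n) = o(4ⁿ), i.e. O(n² log n) ≺ g ≺ O(4ⁿ).
Check each option:
  A. n^(1/3) — O(n^(1/3)) does not grow strictly faster than f(n)
  B. nⁿ — O(nⁿ) does not grow strictly slower than h(n)
  C. n³ + n² — O(n³) is strictly between O(n² log n) and O(4ⁿ) ✓
  D. 1 — O(1) does not grow strictly faster than f(n)

Only option C (n³ + n²) lies strictly between.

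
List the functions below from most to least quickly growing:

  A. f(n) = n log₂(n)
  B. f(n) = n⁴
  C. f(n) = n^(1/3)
B > A > C

Comparing growth rates:
B = n⁴ is O(n⁴)
A = n log₂(n) is O(n log n)
C = n^(1/3) is O(n^(1/3))

Therefore, the order from fastest to slowest is: B > A > C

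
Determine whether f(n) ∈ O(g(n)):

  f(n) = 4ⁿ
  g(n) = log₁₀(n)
False

f(n) = 4ⁿ is O(4ⁿ), and g(n) = log₁₀(n) is O(log n).
Since O(4ⁿ) grows faster than O(log n), f(n) = O(g(n)) is false.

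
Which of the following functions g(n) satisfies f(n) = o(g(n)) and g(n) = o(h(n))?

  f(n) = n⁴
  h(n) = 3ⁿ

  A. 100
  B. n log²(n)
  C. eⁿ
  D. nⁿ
C

We need g(n) with n⁴ = o(g(n)) and g(n) = o(3ⁿ), i.e. O(n⁴) ≺ g ≺ O(3ⁿ).
Check each option:
  A. 100 — O(1) does not grow strictly faster than f(n)
  B. n log²(n) — O(n log² n) does not grow strictly faster than f(n)
  C. eⁿ — O(eⁿ) is strictly between O(n⁴) and O(3ⁿ) ✓
  D. nⁿ — O(nⁿ) does not grow strictly slower than h(n)

Only option C (eⁿ) lies strictly between.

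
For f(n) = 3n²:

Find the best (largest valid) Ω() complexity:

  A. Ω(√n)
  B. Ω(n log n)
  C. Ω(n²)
C

f(n) = 3n² is Ω(n²).
All listed options are valid Big-Ω bounds (lower bounds),
but Ω(n²) is the tightest (largest valid bound).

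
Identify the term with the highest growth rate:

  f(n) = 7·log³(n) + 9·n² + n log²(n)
9·n²

Looking at each term:
  - 7·log³(n) is O(log³ n)
  - 9·n² is O(n²)
  - n log²(n) is O(n log² n)

The term 9·n² (O(n²)) grows fastest and dominates all others.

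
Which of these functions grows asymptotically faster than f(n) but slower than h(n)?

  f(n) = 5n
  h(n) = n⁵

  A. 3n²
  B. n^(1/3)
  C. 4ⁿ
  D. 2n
A

We need g(n) with 5n = o(g(n)) and g(n) = o(n⁵), i.e. O(n) ≺ g ≺ O(n⁵).
Check each option:
  A. 3n² — O(n²) is strictly between O(n) and O(n⁵) ✓
  B. n^(1/3) — O(n^(1/3)) does not grow strictly faster than f(n)
  C. 4ⁿ — O(4ⁿ) does not grow strictly slower than h(n)
  D. 2n — O(n) does not grow strictly faster than f(n)

Only option A (3n²) lies strictly between.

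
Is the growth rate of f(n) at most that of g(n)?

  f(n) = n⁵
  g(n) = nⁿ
True

f(n) = n⁵ is O(n⁵), and g(n) = nⁿ is O(nⁿ).
Since O(n⁵) ⊆ O(nⁿ) (f grows no faster than g), f(n) = O(g(n)) is true.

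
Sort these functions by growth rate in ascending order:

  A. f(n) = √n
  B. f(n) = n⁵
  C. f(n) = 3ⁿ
A < B < C

Comparing growth rates:
A = √n is O(√n)
B = n⁵ is O(n⁵)
C = 3ⁿ is O(3ⁿ)

Therefore, the order from slowest to fastest is: A < B < C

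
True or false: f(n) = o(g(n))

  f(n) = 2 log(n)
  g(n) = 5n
True

f(n) = 2 log(n) is O(log n), and g(n) = 5n is O(n).
Since O(log n) grows strictly slower than O(n), f(n) = o(g(n)) is true.
This means lim(n→∞) f(n)/g(n) = 0.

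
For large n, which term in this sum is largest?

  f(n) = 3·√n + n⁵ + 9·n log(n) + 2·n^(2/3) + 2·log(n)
n⁵

Looking at each term:
  - 3·√n is O(√n)
  - n⁵ is O(n⁵)
  - 9·n log(n) is O(n log n)
  - 2·n^(2/3) is O(n^(2/3))
  - 2·log(n) is O(log n)

The term n⁵ (O(n⁵)) grows fastest and dominates all others.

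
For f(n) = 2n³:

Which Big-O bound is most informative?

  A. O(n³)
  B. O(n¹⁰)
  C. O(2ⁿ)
A

f(n) = 2n³ is O(n³).
All listed options are valid Big-O bounds (upper bounds),
but O(n³) is the tightest (smallest valid bound).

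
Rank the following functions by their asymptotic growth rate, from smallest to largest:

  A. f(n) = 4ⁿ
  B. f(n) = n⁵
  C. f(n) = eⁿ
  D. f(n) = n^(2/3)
D < B < C < A

Comparing growth rates:
D = n^(2/3) is O(n^(2/3))
B = n⁵ is O(n⁵)
C = eⁿ is O(eⁿ)
A = 4ⁿ is O(4ⁿ)

Therefore, the order from slowest to fastest is: D < B < C < A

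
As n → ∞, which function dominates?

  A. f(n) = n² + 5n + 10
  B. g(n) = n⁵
B

f(n) = n² + 5n + 10 is O(n²), while g(n) = n⁵ is O(n⁵).
Since O(n⁵) grows faster than O(n²), g(n) dominates.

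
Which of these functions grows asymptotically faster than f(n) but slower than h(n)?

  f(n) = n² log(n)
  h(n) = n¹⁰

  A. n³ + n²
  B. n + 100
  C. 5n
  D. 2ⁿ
A

We need g(n) with n² log(n) = o(g(n)) and g(n) = o(n¹⁰), i.e. O(n² log n) ≺ g ≺ O(n¹⁰).
Check each option:
  A. n³ + n² — O(n³) is strictly between O(n² log n) and O(n¹⁰) ✓
  B. n + 100 — O(n) does not grow strictly faster than f(n)
  C. 5n — O(n) does not grow strictly faster than f(n)
  D. 2ⁿ — O(2ⁿ) does not grow strictly slower than h(n)

Only option A (n³ + n²) lies strictly between.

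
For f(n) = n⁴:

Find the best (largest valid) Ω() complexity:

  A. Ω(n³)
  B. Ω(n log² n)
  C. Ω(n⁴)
C

f(n) = n⁴ is Ω(n⁴).
All listed options are valid Big-Ω bounds (lower bounds),
but Ω(n⁴) is the tightest (largest valid bound).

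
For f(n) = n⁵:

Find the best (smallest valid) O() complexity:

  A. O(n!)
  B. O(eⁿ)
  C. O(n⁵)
C

f(n) = n⁵ is O(n⁵).
All listed options are valid Big-O bounds (upper bounds),
but O(n⁵) is the tightest (smallest valid bound).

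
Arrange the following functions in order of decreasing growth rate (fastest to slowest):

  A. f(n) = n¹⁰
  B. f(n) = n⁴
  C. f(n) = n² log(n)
A > B > C

Comparing growth rates:
A = n¹⁰ is O(n¹⁰)
B = n⁴ is O(n⁴)
C = n² log(n) is O(n² log n)

Therefore, the order from fastest to slowest is: A > B > C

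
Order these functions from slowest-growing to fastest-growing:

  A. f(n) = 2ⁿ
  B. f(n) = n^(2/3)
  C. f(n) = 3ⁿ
B < A < C

Comparing growth rates:
B = n^(2/3) is O(n^(2/3))
A = 2ⁿ is O(2ⁿ)
C = 3ⁿ is O(3ⁿ)

Therefore, the order from slowest to fastest is: B < A < C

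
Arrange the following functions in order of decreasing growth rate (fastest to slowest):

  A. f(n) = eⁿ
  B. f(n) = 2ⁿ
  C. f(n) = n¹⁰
A > B > C

Comparing growth rates:
A = eⁿ is O(eⁿ)
B = 2ⁿ is O(2ⁿ)
C = n¹⁰ is O(n¹⁰)

Therefore, the order from fastest to slowest is: A > B > C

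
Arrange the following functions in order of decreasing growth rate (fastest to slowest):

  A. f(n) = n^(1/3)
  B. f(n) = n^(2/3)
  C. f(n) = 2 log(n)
B > A > C

Comparing growth rates:
B = n^(2/3) is O(n^(2/3))
A = n^(1/3) is O(n^(1/3))
C = 2 log(n) is O(log n)

Therefore, the order from fastest to slowest is: B > A > C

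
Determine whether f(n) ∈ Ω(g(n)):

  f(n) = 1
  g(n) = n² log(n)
False

f(n) = 1 is O(1), and g(n) = n² log(n) is O(n² log n).
Since O(1) grows slower than O(n² log n), f(n) = Ω(g(n)) is false.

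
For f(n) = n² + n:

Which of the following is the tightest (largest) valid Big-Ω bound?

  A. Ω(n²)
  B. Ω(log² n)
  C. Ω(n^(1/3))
A

f(n) = n² + n is Ω(n²).
All listed options are valid Big-Ω bounds (lower bounds),
but Ω(n²) is the tightest (largest valid bound).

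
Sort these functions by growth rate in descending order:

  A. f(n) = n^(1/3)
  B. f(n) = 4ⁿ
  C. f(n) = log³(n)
B > A > C

Comparing growth rates:
B = 4ⁿ is O(4ⁿ)
A = n^(1/3) is O(n^(1/3))
C = log³(n) is O(log³ n)

Therefore, the order from fastest to slowest is: B > A > C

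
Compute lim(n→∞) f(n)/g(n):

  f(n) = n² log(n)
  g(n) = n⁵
0

Since n² log(n) (O(n² log n)) grows slower than n⁵ (O(n⁵)),
the ratio f(n)/g(n) → 0 as n → ∞.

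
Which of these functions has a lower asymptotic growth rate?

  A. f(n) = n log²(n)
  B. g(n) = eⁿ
A

f(n) = n log²(n) is O(n log² n), while g(n) = eⁿ is O(eⁿ).
Since O(n log² n) grows slower than O(eⁿ), f(n) is dominated.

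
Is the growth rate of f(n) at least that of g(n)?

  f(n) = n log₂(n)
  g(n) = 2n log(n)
True

f(n) = n log₂(n) and g(n) = 2n log(n) are both O(n log n).
Big-Ω permits equal growth rates (f ≥ c·g for some c > 0), so f(n) = Ω(g(n)) is true.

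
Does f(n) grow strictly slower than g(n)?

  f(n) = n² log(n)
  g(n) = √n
False

f(n) = n² log(n) is O(n² log n), and g(n) = √n is O(√n).
Since O(n² log n) grows faster than or equal to O(√n), f(n) = o(g(n)) is false.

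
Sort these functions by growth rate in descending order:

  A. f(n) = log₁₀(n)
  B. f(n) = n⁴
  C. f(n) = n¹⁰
C > B > A

Comparing growth rates:
C = n¹⁰ is O(n¹⁰)
B = n⁴ is O(n⁴)
A = log₁₀(n) is O(log n)

Therefore, the order from fastest to slowest is: C > B > A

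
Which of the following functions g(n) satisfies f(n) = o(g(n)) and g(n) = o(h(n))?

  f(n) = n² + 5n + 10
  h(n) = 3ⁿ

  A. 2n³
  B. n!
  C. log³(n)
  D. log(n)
A

We need g(n) with n² + 5n + 10 = o(g(n)) and g(n) = o(3ⁿ), i.e. O(n²) ≺ g ≺ O(3ⁿ).
Check each option:
  A. 2n³ — O(n³) is strictly between O(n²) and O(3ⁿ) ✓
  B. n! — O(n!) does not grow strictly slower than h(n)
  C. log³(n) — O(log³ n) does not grow strictly faster than f(n)
  D. log(n) — O(log n) does not grow strictly faster than f(n)

Only option A (2n³) lies strictly between.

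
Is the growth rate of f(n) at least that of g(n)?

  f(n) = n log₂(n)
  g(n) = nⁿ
False

f(n) = n log₂(n) is O(n log n), and g(n) = nⁿ is O(nⁿ).
Since O(n log n) grows slower than O(nⁿ), f(n) = Ω(g(n)) is false.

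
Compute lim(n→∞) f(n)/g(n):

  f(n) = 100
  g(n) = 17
100/17

Since 100 and 17 have the same growth rate (O(1)),
the ratio converges to a constant: 100/17.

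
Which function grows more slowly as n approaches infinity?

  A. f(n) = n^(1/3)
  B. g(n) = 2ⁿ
A

f(n) = n^(1/3) is O(n^(1/3)), while g(n) = 2ⁿ is O(2ⁿ).
Since O(n^(1/3)) grows slower than O(2ⁿ), f(n) is dominated.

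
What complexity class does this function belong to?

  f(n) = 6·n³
O(n³)

The dominant term in 6·n³ is 6·n³, which is Θ(n³).
Constants are absorbed, so the tightest bound is O(n³).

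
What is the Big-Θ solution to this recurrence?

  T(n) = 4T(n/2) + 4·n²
Θ(n² log n)

Master Theorem: a = 4, b = 2, f(n) = 4·n².
Compute the critical exponent d = log₂(4) = 2.
Compare f(n) = Θ(n²) against n^d:
  k = 2 = d, so f(n) = Θ(n^d) — Case 2.
  Work is balanced across levels: T(n) = Θ(n^d log n) = Θ(n² log n).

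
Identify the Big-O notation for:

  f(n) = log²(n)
O(log² n)

The dominant term in log²(n) is log²(n), which is Θ(log² n).
Constants are absorbed, so the tightest bound is O(log² n).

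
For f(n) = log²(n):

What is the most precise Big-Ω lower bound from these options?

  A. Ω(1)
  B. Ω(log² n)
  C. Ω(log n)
B

f(n) = log²(n) is Ω(log² n).
All listed options are valid Big-Ω bounds (lower bounds),
but Ω(log² n) is the tightest (largest valid bound).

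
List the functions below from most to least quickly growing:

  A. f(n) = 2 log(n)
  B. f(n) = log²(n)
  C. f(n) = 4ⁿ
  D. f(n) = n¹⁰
C > D > B > A

Comparing growth rates:
C = 4ⁿ is O(4ⁿ)
D = n¹⁰ is O(n¹⁰)
B = log²(n) is O(log² n)
A = 2 log(n) is O(log n)

Therefore, the order from fastest to slowest is: C > D > B > A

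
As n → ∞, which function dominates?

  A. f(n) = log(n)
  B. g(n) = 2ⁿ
B

f(n) = log(n) is O(log n), while g(n) = 2ⁿ is O(2ⁿ).
Since O(2ⁿ) grows faster than O(log n), g(n) dominates.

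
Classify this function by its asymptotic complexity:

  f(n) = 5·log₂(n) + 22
O(log n)

The dominant term in 5·log₂(n) + 22 is 5·log₂(n), which is Θ(log n).
Lower-order terms (22) are asymptotically negligible.
Constants are absorbed, so the tightest bound is O(log n).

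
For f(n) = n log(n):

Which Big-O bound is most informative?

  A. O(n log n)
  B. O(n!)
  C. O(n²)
A

f(n) = n log(n) is O(n log n).
All listed options are valid Big-O bounds (upper bounds),
but O(n log n) is the tightest (smallest valid bound).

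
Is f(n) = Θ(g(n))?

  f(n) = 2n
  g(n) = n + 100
True

f(n) = 2n and g(n) = n + 100 are both O(n).
Since they have the same asymptotic growth rate, f(n) = Θ(g(n)) is true.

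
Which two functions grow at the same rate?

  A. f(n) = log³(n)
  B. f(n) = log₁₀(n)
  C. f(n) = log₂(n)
B and C

Examining each function:
  A. log³(n) is O(log³ n)
  B. log₁₀(n) is O(log n)
  C. log₂(n) is O(log n)

Functions B and C both have the same complexity class.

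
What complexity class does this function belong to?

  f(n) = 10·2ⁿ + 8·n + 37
O(2ⁿ)

The dominant term in 10·2ⁿ + 8·n + 37 is 10·2ⁿ, which is Θ(2ⁿ).
Lower-order terms (8·n, 37) are asymptotically negligible.
Constants are absorbed, so the tightest bound is O(2ⁿ).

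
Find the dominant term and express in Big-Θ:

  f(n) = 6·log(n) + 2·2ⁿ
Θ(2ⁿ)

Order the terms by growth rate: 6·log(n) ≺ 2·2ⁿ.
The fastest-growing term 2·2ⁿ dominates as n → ∞; dropping its constant factor gives Θ(2ⁿ).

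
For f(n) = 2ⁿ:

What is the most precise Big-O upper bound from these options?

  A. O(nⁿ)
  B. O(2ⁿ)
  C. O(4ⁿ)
B

f(n) = 2ⁿ is O(2ⁿ).
All listed options are valid Big-O bounds (upper bounds),
but O(2ⁿ) is the tightest (smallest valid bound).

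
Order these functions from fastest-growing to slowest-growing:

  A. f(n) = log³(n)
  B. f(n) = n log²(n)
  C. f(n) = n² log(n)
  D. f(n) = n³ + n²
D > C > B > A

Comparing growth rates:
D = n³ + n² is O(n³)
C = n² log(n) is O(n² log n)
B = n log²(n) is O(n log² n)
A = log³(n) is O(log³ n)

Therefore, the order from fastest to slowest is: D > C > B > A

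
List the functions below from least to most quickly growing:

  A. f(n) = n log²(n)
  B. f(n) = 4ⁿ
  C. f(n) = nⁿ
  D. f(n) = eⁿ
A < D < B < C

Comparing growth rates:
A = n log²(n) is O(n log² n)
D = eⁿ is O(eⁿ)
B = 4ⁿ is O(4ⁿ)
C = nⁿ is O(nⁿ)

Therefore, the order from slowest to fastest is: A < D < B < C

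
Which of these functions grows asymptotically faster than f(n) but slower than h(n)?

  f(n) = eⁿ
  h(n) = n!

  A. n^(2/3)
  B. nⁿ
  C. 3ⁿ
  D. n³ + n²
C

We need g(n) with eⁿ = o(g(n)) and g(n) = o(n!), i.e. O(eⁿ) ≺ g ≺ O(n!).
Check each option:
  A. n^(2/3) — O(n^(2/3)) does not grow strictly faster than f(n)
  B. nⁿ — O(nⁿ) does not grow strictly slower than h(n)
  C. 3ⁿ — O(3ⁿ) is strictly between O(eⁿ) and O(n!) ✓
  D. n³ + n² — O(n³) does not grow strictly faster than f(n)

Only option C (3ⁿ) lies strictly between.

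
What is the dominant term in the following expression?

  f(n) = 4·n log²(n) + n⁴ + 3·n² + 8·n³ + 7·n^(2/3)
n⁴

Looking at each term:
  - 4·n log²(n) is O(n log² n)
  - n⁴ is O(n⁴)
  - 3·n² is O(n²)
  - 8·n³ is O(n³)
  - 7·n^(2/3) is O(n^(2/3))

The term n⁴ (O(n⁴)) grows fastest and dominates all others.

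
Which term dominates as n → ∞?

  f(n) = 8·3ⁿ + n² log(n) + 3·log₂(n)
8·3ⁿ

Looking at each term:
  - 8·3ⁿ is O(3ⁿ)
  - n² log(n) is O(n² log n)
  - 3·log₂(n) is O(log n)

The term 8·3ⁿ (O(3ⁿ)) grows fastest and dominates all others.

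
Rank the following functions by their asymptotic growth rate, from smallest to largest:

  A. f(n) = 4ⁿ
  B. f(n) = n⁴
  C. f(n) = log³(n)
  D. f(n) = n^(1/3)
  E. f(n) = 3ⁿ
C < D < B < E < A

Comparing growth rates:
C = log³(n) is O(log³ n)
D = n^(1/3) is O(n^(1/3))
B = n⁴ is O(n⁴)
E = 3ⁿ is O(3ⁿ)
A = 4ⁿ is O(4ⁿ)

Therefore, the order from slowest to fastest is: C < D < B < E < A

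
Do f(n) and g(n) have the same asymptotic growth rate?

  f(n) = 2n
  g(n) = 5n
True

f(n) = 2n and g(n) = 5n are both O(n).
Since they have the same asymptotic growth rate, f(n) = Θ(g(n)) is true.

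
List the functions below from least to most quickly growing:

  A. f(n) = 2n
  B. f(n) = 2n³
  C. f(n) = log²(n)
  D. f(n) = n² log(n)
C < A < D < B

Comparing growth rates:
C = log²(n) is O(log² n)
A = 2n is O(n)
D = n² log(n) is O(n² log n)
B = 2n³ is O(n³)

Therefore, the order from slowest to fastest is: C < A < D < B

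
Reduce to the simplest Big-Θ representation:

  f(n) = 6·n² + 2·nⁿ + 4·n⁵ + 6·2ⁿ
Θ(nⁿ)

Order the terms by growth rate: 6·n² ≺ 4·n⁵ ≺ 6·2ⁿ ≺ 2·nⁿ.
The fastest-growing term 2·nⁿ dominates as n → ∞; dropping its constant factor gives Θ(nⁿ).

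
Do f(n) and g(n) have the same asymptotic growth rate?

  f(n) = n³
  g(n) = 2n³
True

f(n) = n³ and g(n) = 2n³ are both O(n³).
Since they have the same asymptotic growth rate, f(n) = Θ(g(n)) is true.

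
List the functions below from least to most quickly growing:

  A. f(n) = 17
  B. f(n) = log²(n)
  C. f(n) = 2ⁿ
A < B < C

Comparing growth rates:
A = 17 is O(1)
B = log²(n) is O(log² n)
C = 2ⁿ is O(2ⁿ)

Therefore, the order from slowest to fastest is: A < B < C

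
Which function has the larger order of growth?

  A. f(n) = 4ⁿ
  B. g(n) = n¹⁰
A

f(n) = 4ⁿ is O(4ⁿ), while g(n) = n¹⁰ is O(n¹⁰).
Since O(4ⁿ) grows faster than O(n¹⁰), f(n) dominates.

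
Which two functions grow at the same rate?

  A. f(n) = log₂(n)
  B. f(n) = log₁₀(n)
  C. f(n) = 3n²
A and B

Examining each function:
  A. log₂(n) is O(log n)
  B. log₁₀(n) is O(log n)
  C. 3n² is O(n²)

Functions A and B both have the same complexity class.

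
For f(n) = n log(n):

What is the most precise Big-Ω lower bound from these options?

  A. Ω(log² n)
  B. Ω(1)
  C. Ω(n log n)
C

f(n) = n log(n) is Ω(n log n).
All listed options are valid Big-Ω bounds (lower bounds),
but Ω(n log n) is the tightest (largest valid bound).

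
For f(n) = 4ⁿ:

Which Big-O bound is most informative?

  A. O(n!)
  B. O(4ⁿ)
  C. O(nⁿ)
B

f(n) = 4ⁿ is O(4ⁿ).
All listed options are valid Big-O bounds (upper bounds),
but O(4ⁿ) is the tightest (smallest valid bound).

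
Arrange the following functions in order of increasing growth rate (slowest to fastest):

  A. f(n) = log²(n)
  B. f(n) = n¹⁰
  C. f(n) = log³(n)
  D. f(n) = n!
A < C < B < D

Comparing growth rates:
A = log²(n) is O(log² n)
C = log³(n) is O(log³ n)
B = n¹⁰ is O(n¹⁰)
D = n! is O(n!)

Therefore, the order from slowest to fastest is: A < C < B < D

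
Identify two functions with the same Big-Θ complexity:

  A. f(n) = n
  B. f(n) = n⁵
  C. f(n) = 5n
A and C

Examining each function:
  A. n is O(n)
  B. n⁵ is O(n⁵)
  C. 5n is O(n)

Functions A and C both have the same complexity class.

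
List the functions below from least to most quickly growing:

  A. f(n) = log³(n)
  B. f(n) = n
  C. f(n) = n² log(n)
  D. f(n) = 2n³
A < B < C < D

Comparing growth rates:
A = log³(n) is O(log³ n)
B = n is O(n)
C = n² log(n) is O(n² log n)
D = 2n³ is O(n³)

Therefore, the order from slowest to fastest is: A < B < C < D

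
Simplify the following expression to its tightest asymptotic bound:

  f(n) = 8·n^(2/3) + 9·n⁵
Θ(n⁵)

Order the terms by growth rate: 8·n^(2/3) ≺ 9·n⁵.
The fastest-growing term 9·n⁵ dominates as n → ∞; dropping its constant factor gives Θ(n⁵).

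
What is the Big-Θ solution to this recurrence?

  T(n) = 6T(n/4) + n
Θ(n^log₄(6))

Master Theorem: a = 6, b = 4, f(n) = n.
Compute the critical exponent d = log₄(6) = 1.292.
Compare f(n) = Θ(n) against n^d:
  k = 1 < d = 1.292, so f(n) = O(n^(d-ε)) — Case 1.
  The recursion cost dominates: T(n) = Θ(n^d) = Θ(n^log₄(6)).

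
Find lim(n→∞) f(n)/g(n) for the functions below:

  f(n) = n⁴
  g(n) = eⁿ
0

Since n⁴ (O(n⁴)) grows slower than eⁿ (O(eⁿ)),
the ratio f(n)/g(n) → 0 as n → ∞.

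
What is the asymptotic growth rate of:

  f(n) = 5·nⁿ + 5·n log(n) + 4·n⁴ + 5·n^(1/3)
Θ(nⁿ)

Order the terms by growth rate: 5·n^(1/3) ≺ 5·n log(n) ≺ 4·n⁴ ≺ 5·nⁿ.
The fastest-growing term 5·nⁿ dominates as n → ∞; dropping its constant factor gives Θ(nⁿ).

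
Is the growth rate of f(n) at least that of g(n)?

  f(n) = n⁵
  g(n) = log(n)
True

f(n) = n⁵ is O(n⁵), and g(n) = log(n) is O(log n).
Since O(n⁵) grows at least as fast as O(log n), f(n) = Ω(g(n)) is true.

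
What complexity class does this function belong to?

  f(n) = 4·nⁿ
O(nⁿ)

The dominant term in 4·nⁿ is 4·nⁿ, which is Θ(nⁿ).
Constants are absorbed, so the tightest bound is O(nⁿ).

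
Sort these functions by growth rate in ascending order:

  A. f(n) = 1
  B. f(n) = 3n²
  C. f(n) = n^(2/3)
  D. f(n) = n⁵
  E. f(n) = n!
A < C < B < D < E

Comparing growth rates:
A = 1 is O(1)
C = n^(2/3) is O(n^(2/3))
B = 3n² is O(n²)
D = n⁵ is O(n⁵)
E = n! is O(n!)

Therefore, the order from slowest to fastest is: A < C < B < D < E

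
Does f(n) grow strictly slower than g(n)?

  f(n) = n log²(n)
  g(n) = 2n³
True

f(n) = n log²(n) is O(n log² n), and g(n) = 2n³ is O(n³).
Since O(n log² n) grows strictly slower than O(n³), f(n) = o(g(n)) is true.
This means lim(n→∞) f(n)/g(n) = 0.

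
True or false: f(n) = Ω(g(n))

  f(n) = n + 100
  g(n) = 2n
True

f(n) = n + 100 and g(n) = 2n are both O(n).
Big-Ω permits equal growth rates (f ≥ c·g for some c > 0), so f(n) = Ω(g(n)) is true.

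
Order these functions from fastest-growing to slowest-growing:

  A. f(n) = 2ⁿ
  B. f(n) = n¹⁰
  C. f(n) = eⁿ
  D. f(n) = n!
D > C > A > B

Comparing growth rates:
D = n! is O(n!)
C = eⁿ is O(eⁿ)
A = 2ⁿ is O(2ⁿ)
B = n¹⁰ is O(n¹⁰)

Therefore, the order from fastest to slowest is: D > C > A > B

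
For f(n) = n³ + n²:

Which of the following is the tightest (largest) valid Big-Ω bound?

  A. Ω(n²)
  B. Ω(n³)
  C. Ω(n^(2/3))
B

f(n) = n³ + n² is Ω(n³).
All listed options are valid Big-Ω bounds (lower bounds),
but Ω(n³) is the tightest (largest valid bound).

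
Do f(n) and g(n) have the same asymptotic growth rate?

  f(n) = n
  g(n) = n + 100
True

f(n) = n and g(n) = n + 100 are both O(n).
Since they have the same asymptotic growth rate, f(n) = Θ(g(n)) is true.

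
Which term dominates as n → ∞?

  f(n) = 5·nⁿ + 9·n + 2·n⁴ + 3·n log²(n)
5·nⁿ

Looking at each term:
  - 5·nⁿ is O(nⁿ)
  - 9·n is O(n)
  - 2·n⁴ is O(n⁴)
  - 3·n log²(n) is O(n log² n)

The term 5·nⁿ (O(nⁿ)) grows fastest and dominates all others.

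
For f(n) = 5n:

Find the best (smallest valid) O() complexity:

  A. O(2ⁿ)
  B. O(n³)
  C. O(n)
C

f(n) = 5n is O(n).
All listed options are valid Big-O bounds (upper bounds),
but O(n) is the tightest (smallest valid bound).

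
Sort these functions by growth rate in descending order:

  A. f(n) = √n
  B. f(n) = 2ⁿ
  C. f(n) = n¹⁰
B > C > A

Comparing growth rates:
B = 2ⁿ is O(2ⁿ)
C = n¹⁰ is O(n¹⁰)
A = √n is O(√n)

Therefore, the order from fastest to slowest is: B > C > A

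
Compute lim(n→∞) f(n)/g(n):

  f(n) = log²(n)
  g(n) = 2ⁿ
0

Since log²(n) (O(log² n)) grows slower than 2ⁿ (O(2ⁿ)),
the ratio f(n)/g(n) → 0 as n → ∞.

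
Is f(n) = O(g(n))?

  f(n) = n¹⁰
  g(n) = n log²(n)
False

f(n) = n¹⁰ is O(n¹⁰), and g(n) = n log²(n) is O(n log² n).
Since O(n¹⁰) grows faster than O(n log² n), f(n) = O(g(n)) is false.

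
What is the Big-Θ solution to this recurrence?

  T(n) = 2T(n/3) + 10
Θ(n^log₃(2))

Master Theorem: a = 2, b = 3, f(n) = 10.
Compute the critical exponent d = log₃(2) = 0.631.
Compare f(n) = Θ(1) against n^d:
  k = 0 < d = 0.631, so f(n) = O(n^(d-ε)) — Case 1.
  The recursion cost dominates: T(n) = Θ(n^d) = Θ(n^log₃(2)).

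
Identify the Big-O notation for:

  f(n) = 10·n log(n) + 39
O(n log n)

The dominant term in 10·n log(n) + 39 is 10·n log(n), which is Θ(n log n).
Lower-order terms (39) are asymptotically negligible.
Constants are absorbed, so the tightest bound is O(n log n).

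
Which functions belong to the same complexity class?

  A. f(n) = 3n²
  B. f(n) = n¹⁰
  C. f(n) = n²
A and C

Examining each function:
  A. 3n² is O(n²)
  B. n¹⁰ is O(n¹⁰)
  C. n² is O(n²)

Functions A and C both have the same complexity class.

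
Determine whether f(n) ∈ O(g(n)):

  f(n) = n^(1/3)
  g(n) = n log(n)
True

f(n) = n^(1/3) is O(n^(1/3)), and g(n) = n log(n) is O(n log n).
Since O(n^(1/3)) ⊆ O(n log n) (f grows no faster than g), f(n) = O(g(n)) is true.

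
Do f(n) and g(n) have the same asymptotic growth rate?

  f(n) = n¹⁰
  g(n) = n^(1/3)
False

f(n) = n¹⁰ is O(n¹⁰), and g(n) = n^(1/3) is O(n^(1/3)).
Since they have different growth rates, f(n) = Θ(g(n)) is false.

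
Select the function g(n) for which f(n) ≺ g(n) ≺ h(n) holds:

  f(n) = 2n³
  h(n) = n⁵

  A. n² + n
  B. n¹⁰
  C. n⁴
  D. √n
C

We need g(n) with 2n³ = o(g(n)) and g(n) = o(n⁵), i.e. O(n³) ≺ g ≺ O(n⁵).
Check each option:
  A. n² + n — O(n²) does not grow strictly faster than f(n)
  B. n¹⁰ — O(n¹⁰) does not grow strictly slower than h(n)
  C. n⁴ — O(n⁴) is strictly between O(n³) and O(n⁵) ✓
  D. √n — O(√n) does not grow strictly faster than f(n)

Only option C (n⁴) lies strictly between.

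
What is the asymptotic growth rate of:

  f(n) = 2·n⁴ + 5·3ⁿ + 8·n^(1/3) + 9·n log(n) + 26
Θ(3ⁿ)

Order the terms by growth rate: 26 ≺ 8·n^(1/3) ≺ 9·n log(n) ≺ 2·n⁴ ≺ 5·3ⁿ.
The fastest-growing term 5·3ⁿ dominates as n → ∞; dropping its constant factor gives Θ(3ⁿ).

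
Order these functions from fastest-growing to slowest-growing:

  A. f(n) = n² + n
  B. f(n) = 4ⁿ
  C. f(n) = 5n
B > A > C

Comparing growth rates:
B = 4ⁿ is O(4ⁿ)
A = n² + n is O(n²)
C = 5n is O(n)

Therefore, the order from fastest to slowest is: B > A > C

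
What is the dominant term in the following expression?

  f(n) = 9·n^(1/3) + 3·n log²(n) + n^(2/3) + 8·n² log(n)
8·n² log(n)

Looking at each term:
  - 9·n^(1/3) is O(n^(1/3))
  - 3·n log²(n) is O(n log² n)
  - n^(2/3) is O(n^(2/3))
  - 8·n² log(n) is O(n² log n)

The term 8·n² log(n) (O(n² log n)) grows fastest and dominates all others.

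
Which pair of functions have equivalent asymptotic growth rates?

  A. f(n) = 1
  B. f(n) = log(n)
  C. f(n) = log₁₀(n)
B and C

Examining each function:
  A. 1 is O(1)
  B. log(n) is O(log n)
  C. log₁₀(n) is O(log n)

Functions B and C both have the same complexity class.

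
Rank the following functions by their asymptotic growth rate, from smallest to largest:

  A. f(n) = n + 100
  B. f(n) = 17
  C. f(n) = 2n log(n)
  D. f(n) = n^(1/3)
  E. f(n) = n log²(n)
B < D < A < C < E

Comparing growth rates:
B = 17 is O(1)
D = n^(1/3) is O(n^(1/3))
A = n + 100 is O(n)
C = 2n log(n) is O(n log n)
E = n log²(n) is O(n log² n)

Therefore, the order from slowest to fastest is: B < D < A < C < E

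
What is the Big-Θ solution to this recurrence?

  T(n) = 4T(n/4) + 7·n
Θ(n log n)

Master Theorem: a = 4, b = 4, f(n) = 7·n.
Compute the critical exponent d = log₄(4) = 1.
Compare f(n) = Θ(n) against n^d:
  k = 1 = d, so f(n) = Θ(n^d) — Case 2.
  Work is balanced across levels: T(n) = Θ(n^d log n) = Θ(n log n).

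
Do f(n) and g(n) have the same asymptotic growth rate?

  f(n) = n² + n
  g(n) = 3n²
True

f(n) = n² + n and g(n) = 3n² are both O(n²).
Since they have the same asymptotic growth rate, f(n) = Θ(g(n)) is true.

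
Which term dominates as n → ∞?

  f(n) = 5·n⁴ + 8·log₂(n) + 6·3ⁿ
6·3ⁿ

Looking at each term:
  - 5·n⁴ is O(n⁴)
  - 8·log₂(n) is O(log n)
  - 6·3ⁿ is O(3ⁿ)

The term 6·3ⁿ (O(3ⁿ)) grows fastest and dominates all others.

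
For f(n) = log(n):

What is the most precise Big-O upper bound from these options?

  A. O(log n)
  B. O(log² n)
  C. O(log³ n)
A

f(n) = log(n) is O(log n).
All listed options are valid Big-O bounds (upper bounds),
but O(log n) is the tightest (smallest valid bound).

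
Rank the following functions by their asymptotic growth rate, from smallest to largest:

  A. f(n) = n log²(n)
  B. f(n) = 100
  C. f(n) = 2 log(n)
B < C < A

Comparing growth rates:
B = 100 is O(1)
C = 2 log(n) is O(log n)
A = n log²(n) is O(n log² n)

Therefore, the order from slowest to fastest is: B < C < A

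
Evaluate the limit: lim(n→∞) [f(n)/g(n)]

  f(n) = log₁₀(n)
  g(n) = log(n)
1/log(10)

Since log₁₀(n) and log(n) have the same growth rate (O(log n)),
the ratio converges to a constant: 1/log(10).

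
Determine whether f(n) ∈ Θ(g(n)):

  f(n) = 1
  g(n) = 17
True

f(n) = 1 and g(n) = 17 are both O(1).
Since they have the same asymptotic growth rate, f(n) = Θ(g(n)) is true.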